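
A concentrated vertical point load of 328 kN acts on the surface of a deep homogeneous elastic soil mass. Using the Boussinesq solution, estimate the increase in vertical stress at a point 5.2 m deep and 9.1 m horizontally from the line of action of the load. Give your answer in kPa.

Δσ_z ≈ 0.174 kPa

Boussinesq vertical stress below a point load on an elastic half-space:
Δσ_z = 3P/(2πz²) · [1 + (r/z)²]^(−5/2)
r/z = 9.1/5.2 = 1.75; [1+(r/z)²]^(−5/2) = 0.030062.
Δσ_z = 3×328/(2π×5.2²) × 0.030062 = 5.7917 × 0.030062 = 0.1741 kPa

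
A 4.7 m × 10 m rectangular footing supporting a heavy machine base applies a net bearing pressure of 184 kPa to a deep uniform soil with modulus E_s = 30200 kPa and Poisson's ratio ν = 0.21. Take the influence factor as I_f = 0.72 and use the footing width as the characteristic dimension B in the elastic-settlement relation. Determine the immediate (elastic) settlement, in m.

S_e ≈ 0.0197 m

Immediate (elastic) settlement: S_e = q·B·(1−ν²)/E_s · I_f.
S_e = 184 × 4.7 × (1 − 0.21²) / 30200 × 0.72
    = 184 × 4.7 × 0.9559 / 30200 × 0.72
    = 0.01971 m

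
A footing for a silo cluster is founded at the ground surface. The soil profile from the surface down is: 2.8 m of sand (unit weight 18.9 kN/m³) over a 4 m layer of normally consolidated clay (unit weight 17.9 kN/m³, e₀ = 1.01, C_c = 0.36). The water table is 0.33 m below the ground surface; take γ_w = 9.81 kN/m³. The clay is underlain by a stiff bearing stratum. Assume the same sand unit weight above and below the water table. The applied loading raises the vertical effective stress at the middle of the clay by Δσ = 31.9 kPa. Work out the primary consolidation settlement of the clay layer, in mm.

Mid-depth of clay below the ground surface: z = 2.8 + 4/2 = 4.8 m.
Total vertical stress at mid-clay: σ_v = 18.9×2.8 + 17.9×2 = 88.72 kPa.
Pore pressure: u = 9.81×(4.8 − 0.33) = 43.851 kPa.
Initial effective stress: σ'_0 = σ_v − u = 88.72 − 43.851 = 44.869 kPa.
Final effective stress: σ'_f = σ'_0 + Δσ = 44.869 + 31.9 = 76.769 kPa.
Normally consolidated clay, so the full stress increment lies on the virgin compression line:
S_c = C_c·H/(1+e₀)·log₁₀(σ'_f/σ'_0) = 0.36×4/(1+1.01)×log₁₀(76.769/44.869)
    = 0.71642 × 0.23324 = 0.1671 m

S_c ≈ 167 mm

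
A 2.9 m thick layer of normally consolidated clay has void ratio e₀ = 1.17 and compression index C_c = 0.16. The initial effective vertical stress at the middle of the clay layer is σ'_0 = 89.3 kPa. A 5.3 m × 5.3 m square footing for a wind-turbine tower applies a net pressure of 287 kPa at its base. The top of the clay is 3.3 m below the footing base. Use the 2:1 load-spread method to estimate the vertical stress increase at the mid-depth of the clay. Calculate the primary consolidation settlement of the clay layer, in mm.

S_c ≈ 59.3 mm

Mid-depth of clay below the footing base: z = 3.3 + 2.9/2 = 4.75 m.
Stress increase at mid-clay by the 2:1 spreading method:
Δσ = qBL/((B+z)(L+z)) = 287×5.3×5.3/((5.3+4.75)(5.3+4.75)) = 79.818 kPa
Final effective stress: σ'_f = σ'_0 + Δσ = 89.3 + 79.818 = 169.12 kPa.
Normally consolidated clay, so the full stress increment lies on the virgin compression line:
S_c = C_c·H/(1+e₀)·log₁₀(σ'_f/σ'_0) = 0.16×2.9/(1+1.17)×log₁₀(169.12/89.3)
    = 0.21382 × 0.27734 = 0.0593 m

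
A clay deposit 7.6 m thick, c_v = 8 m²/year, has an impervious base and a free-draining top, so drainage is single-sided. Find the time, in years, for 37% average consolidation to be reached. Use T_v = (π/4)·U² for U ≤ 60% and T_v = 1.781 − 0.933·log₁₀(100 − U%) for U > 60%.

Drainage path length: H_d = H = 7.6 m (single drainage).
U ≤ 60%: T_v = (π/4)·U² = (π/4)×0.37² = 0.10752.
t = T_v·H_d²/c_v = 0.10752×7.6²/8 = 0.7763 years.

t ≈ 0.776 years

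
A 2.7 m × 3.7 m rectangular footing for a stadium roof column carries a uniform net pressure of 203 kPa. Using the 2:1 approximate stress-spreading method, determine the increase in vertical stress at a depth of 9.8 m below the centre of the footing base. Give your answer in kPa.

Δσ_z ≈ 12 kPa

By the 2:1 method the load spreads at 1 horizontal : 2 vertical, so at depth z the loaded area has grown by z in each plan dimension:
Δσ = qBL/((B+z)(L+z)) = 203×2.7×3.7/((2.7+9.8)(3.7+9.8)) = 12.018 kPa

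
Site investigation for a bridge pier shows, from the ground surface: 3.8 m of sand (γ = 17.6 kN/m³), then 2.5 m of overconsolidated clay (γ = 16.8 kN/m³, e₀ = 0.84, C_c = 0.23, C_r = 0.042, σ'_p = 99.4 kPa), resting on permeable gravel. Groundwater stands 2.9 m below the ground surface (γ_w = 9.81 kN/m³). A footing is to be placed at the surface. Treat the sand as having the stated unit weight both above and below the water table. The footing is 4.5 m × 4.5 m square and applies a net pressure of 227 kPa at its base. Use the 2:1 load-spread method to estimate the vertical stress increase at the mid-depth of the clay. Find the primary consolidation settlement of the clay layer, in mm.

Mid-depth of clay below the ground surface: z = 3.8 + 2.5/2 = 5.05 m.
Total vertical stress at mid-clay: σ_v = 17.6×3.8 + 16.8×1.25 = 87.88 kPa.
Pore pressure: u = 9.81×(5.05 − 2.9) = 21.091 kPa.
Initial effective stress: σ'_0 = σ_v − u = 87.88 − 21.091 = 66.789 kPa.
Stress increase at mid-clay by the 2:1 spreading method:
Δσ = qBL/((B+z)(L+z)) = 227×4.5×4.5/((4.5+5.05)(4.5+5.05)) = 50.402 kPa
Final effective stress: σ'_f = 66.789 + 50.402 = 117.19 kPa.
σ'_f = 117.19 > σ'_p = 99.4 kPa, so the stress path crosses the preconsolidation pressure — recompression up to σ'_p, then virgin compression beyond:
S_c = H/(1+e₀)·[C_r·log₁₀(σ'_p/σ'_0) + C_c·log₁₀(σ'_f/σ'_p)]
    = 2.5/1.84 × [0.042×log₁₀(99.4/66.789) + 0.23×log₁₀(117.19/99.4)]
    = 1.3587 × [0.0072526 + 0.016446] = 0.0322 m

S_c ≈ 32.2 mm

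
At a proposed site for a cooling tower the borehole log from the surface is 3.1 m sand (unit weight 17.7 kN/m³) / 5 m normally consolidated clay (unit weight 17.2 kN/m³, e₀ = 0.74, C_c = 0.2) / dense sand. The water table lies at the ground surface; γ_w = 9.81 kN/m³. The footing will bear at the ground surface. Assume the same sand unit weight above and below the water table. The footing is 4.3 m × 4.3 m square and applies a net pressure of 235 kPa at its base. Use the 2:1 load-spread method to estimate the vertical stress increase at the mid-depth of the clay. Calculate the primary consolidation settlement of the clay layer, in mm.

S_c ≈ 177 mm

Mid-depth of clay below the ground surface: z = 3.1 + 5/2 = 5.6 m.
Total vertical stress at mid-clay: σ_v = 17.7×3.1 + 17.2×2.5 = 97.87 kPa.
Pore pressure: u = 9.81×(5.6 − 0) = 54.936 kPa.
Initial effective stress: σ'_0 = σ_v − u = 97.87 − 54.936 = 42.934 kPa.
Stress increase at mid-clay by the 2:1 spreading method:
Δσ = qBL/((B+z)(L+z)) = 235×4.3×4.3/((4.3+5.6)(4.3+5.6)) = 44.334 kPa
Final effective stress: σ'_f = σ'_0 + Δσ = 42.934 + 44.334 = 87.268 kPa.
Normally consolidated clay, so the full stress increment lies on the virgin compression line:
S_c = C_c·H/(1+e₀)·log₁₀(σ'_f/σ'_0) = 0.2×5/(1+0.74)×log₁₀(87.268/42.934)
    = 0.57471 × 0.30805 = 0.177 m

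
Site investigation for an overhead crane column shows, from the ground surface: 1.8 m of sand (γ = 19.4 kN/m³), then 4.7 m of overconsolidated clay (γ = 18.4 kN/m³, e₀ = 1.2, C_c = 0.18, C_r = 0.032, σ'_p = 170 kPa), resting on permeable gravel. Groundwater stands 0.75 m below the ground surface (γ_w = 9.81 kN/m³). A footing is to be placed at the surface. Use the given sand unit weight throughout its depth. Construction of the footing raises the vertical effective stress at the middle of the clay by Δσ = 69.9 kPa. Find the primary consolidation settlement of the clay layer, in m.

S_c ≈ 0.0279 m

Mid-depth of clay below the ground surface: z = 1.8 + 4.7/2 = 4.15 m.
Total vertical stress at mid-clay: σ_v = 19.4×1.8 + 18.4×2.35 = 78.16 kPa.
Pore pressure: u = 9.81×(4.15 − 0.75) = 33.354 kPa.
Initial effective stress: σ'_0 = σ_v − u = 78.16 − 33.354 = 44.806 kPa.
Final effective stress: σ'_f = 44.806 + 69.9 = 114.71 kPa.
σ'_f = 114.71 ≤ σ'_p = 170 kPa, so the clay remains overconsolidated and only the recompression index applies:
S_c = C_r·H/(1+e₀)·log₁₀(σ'_f/σ'_0) = 0.032×4.7/2.2×log₁₀(114.71/44.806)
    = 0.068365 × 0.40827 = 0.02791 m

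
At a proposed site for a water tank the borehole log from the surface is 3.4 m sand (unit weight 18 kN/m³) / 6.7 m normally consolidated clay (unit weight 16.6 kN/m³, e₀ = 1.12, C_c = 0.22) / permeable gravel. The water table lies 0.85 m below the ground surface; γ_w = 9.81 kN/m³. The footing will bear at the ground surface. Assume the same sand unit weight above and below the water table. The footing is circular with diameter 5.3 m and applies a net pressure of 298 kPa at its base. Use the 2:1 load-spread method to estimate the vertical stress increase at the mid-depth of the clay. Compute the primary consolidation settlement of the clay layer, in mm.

Mid-depth of clay below the ground surface: z = 3.4 + 6.7/2 = 6.75 m.
Total vertical stress at mid-clay: σ_v = 18×3.4 + 16.6×3.35 = 116.81 kPa.
Pore pressure: u = 9.81×(6.75 − 0.85) = 57.879 kPa.
Initial effective stress: σ'_0 = σ_v − u = 116.81 − 57.879 = 58.931 kPa.
Stress increase at mid-clay by the 2:1 spreading method:
Δσ ≈ qD²/(D+z)² = 298×5.3²/(5.3+6.75)² = 57.649 kPa
Final effective stress: σ'_f = σ'_0 + Δσ = 58.931 + 57.649 = 116.58 kPa.
Normally consolidated clay, so the full stress increment lies on the virgin compression line:
S_c = C_c·H/(1+e₀)·log₁₀(σ'_f/σ'_0) = 0.22×6.7/(1+1.12)×log₁₀(116.58/58.931)
    = 0.69528 × 0.29628 = 0.206 m

S_c ≈ 206 mm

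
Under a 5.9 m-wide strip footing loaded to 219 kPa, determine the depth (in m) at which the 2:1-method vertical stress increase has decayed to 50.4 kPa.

z ≈ 19.7 m

2:1 spreading — at depth z the loaded area has grown by z in each plan dimension:
qB/(B+z) = Δσ_z ⇒ z = qB/Δσ_z − B = 219×5.9/50.4 − 5.9 = 19.74 m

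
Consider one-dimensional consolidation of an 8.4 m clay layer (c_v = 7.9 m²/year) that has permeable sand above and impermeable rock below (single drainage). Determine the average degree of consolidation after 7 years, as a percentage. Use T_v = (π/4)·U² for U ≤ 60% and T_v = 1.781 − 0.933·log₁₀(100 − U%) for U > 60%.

U ≈ 88.3 %

Drainage path length: H_d = H = 8.4 m (single drainage).
T_v = c_v·t/H_d² = 7.9×7/8.4² = 0.78373.
T_v = 0.78373 corresponds to the U > 60% branch:
U = 1 − 10^((1.781 − T_v)/0.933)/100 = 0.8828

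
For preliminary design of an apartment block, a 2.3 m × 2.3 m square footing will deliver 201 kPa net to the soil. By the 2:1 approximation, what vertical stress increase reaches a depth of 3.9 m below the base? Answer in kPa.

By the 2:1 method the load spreads at 1 horizontal : 2 vertical, so at depth z the loaded area has grown by z in each plan dimension:
Δσ = qBL/((B+z)(L+z)) = 201×2.3×2.3/((2.3+3.9)(2.3+3.9)) = 27.661 kPa

Δσ_z ≈ 27.7 kPa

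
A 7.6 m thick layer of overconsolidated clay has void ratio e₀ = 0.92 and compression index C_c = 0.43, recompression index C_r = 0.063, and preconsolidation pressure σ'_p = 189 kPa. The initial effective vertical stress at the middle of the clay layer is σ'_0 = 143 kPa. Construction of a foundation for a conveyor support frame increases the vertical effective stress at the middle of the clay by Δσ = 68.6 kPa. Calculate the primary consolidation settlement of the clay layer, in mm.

S_c ≈ 114 mm

Final effective stress: σ'_f = 143 + 68.6 = 211.6 kPa.
σ'_f = 211.6 > σ'_p = 189 kPa, so the stress path crosses the preconsolidation pressure — recompression up to σ'_p, then virgin compression beyond:
S_c = H/(1+e₀)·[C_r·log₁₀(σ'_p/σ'_0) + C_c·log₁₀(σ'_f/σ'_p)]
    = 7.6/1.92 × [0.063×log₁₀(189/143) + 0.43×log₁₀(211.6/189)]
    = 3.9583 × [0.0076309 + 0.021093] = 0.1137 m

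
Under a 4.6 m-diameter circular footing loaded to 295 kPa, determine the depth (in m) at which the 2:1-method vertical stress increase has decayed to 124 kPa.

2:1 spreading — at depth z the loaded area has grown by z in each plan dimension:
qD²/(D+z)² = Δσ_z ⇒ z = D(√(q/Δσ_z) − 1) = 4.6×(√(295/124) − 1) = 2.495 m

z ≈ 2.5 m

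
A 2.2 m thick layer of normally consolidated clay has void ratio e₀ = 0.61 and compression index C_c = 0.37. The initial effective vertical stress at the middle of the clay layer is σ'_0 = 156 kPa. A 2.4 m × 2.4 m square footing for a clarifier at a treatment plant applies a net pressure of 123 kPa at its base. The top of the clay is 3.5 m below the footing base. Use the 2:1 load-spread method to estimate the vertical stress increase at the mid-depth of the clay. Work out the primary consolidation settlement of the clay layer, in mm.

Mid-depth of clay below the footing base: z = 3.5 + 2.2/2 = 4.6 m.
Stress increase at mid-clay by the 2:1 spreading method:
Δσ = qBL/((B+z)(L+z)) = 123×2.4×2.4/((2.4+4.6)(2.4+4.6)) = 14.459 kPa
Final effective stress: σ'_f = σ'_0 + Δσ = 156 + 14.459 = 170.46 kPa.
Normally consolidated clay, so the full stress increment lies on the virgin compression line:
S_c = C_c·H/(1+e₀)·log₁₀(σ'_f/σ'_0) = 0.37×2.2/(1+0.61)×log₁₀(170.46/156)
    = 0.50559 × 0.038498 = 0.01946 m

S_c ≈ 19.5 mm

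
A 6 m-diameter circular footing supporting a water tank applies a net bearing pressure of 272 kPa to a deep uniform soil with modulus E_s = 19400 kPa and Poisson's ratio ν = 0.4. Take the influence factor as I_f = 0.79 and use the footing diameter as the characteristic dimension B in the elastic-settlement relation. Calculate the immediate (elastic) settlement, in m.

Immediate (elastic) settlement: S_e = q·B·(1−ν²)/E_s · I_f.
S_e = 272 × 6 × (1 − 0.4²) / 19400 × 0.79
    = 272 × 6 × 0.84 / 19400 × 0.79
    = 0.05582 m

S_e ≈ 0.0558 m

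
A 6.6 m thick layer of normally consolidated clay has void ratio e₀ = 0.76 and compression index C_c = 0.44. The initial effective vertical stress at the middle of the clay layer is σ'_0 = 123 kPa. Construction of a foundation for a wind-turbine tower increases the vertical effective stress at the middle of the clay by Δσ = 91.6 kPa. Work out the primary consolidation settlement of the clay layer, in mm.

Final effective stress: σ'_f = σ'_0 + Δσ = 123 + 91.6 = 214.6 kPa.
Normally consolidated clay, so the full stress increment lies on the virgin compression line:
S_c = C_c·H/(1+e₀)·log₁₀(σ'_f/σ'_0) = 0.44×6.6/(1+0.76)×log₁₀(214.6/123)
    = 1.65 × 0.24172 = 0.3988 m

S_c ≈ 399 mm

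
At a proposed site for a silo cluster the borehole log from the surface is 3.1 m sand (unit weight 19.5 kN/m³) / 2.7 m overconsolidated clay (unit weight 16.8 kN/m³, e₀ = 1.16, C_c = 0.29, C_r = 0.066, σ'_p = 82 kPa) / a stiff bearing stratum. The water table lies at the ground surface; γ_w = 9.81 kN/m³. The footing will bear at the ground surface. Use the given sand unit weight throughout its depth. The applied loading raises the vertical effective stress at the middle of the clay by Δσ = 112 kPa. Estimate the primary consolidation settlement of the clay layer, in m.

Mid-depth of clay below the ground surface: z = 3.1 + 2.7/2 = 4.45 m.
Total vertical stress at mid-clay: σ_v = 19.5×3.1 + 16.8×1.35 = 83.13 kPa.
Pore pressure: u = 9.81×(4.45 − 0) = 43.655 kPa.
Initial effective stress: σ'_0 = σ_v − u = 83.13 − 43.655 = 39.475 kPa.
Final effective stress: σ'_f = 39.475 + 112 = 151.47 kPa.
σ'_f = 151.47 > σ'_p = 82 kPa, so the stress path crosses the preconsolidation pressure — recompression up to σ'_p, then virgin compression beyond:
S_c = H/(1+e₀)·[C_r·log₁₀(σ'_p/σ'_0) + C_c·log₁₀(σ'_f/σ'_p)]
    = 2.7/2.16 × [0.066×log₁₀(82/39.475) + 0.29×log₁₀(151.47/82)]
    = 1.25 × [0.020954 + 0.077289] = 0.1228 m

S_c ≈ 0.123 m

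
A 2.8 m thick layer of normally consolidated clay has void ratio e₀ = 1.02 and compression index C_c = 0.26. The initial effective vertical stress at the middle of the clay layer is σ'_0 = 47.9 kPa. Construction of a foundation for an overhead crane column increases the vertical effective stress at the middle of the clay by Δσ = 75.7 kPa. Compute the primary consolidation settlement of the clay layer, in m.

Final effective stress: σ'_f = σ'_0 + Δσ = 47.9 + 75.7 = 123.6 kPa.
Normally consolidated clay, so the full stress increment lies on the virgin compression line:
S_c = C_c·H/(1+e₀)·log₁₀(σ'_f/σ'_0) = 0.26×2.8/(1+1.02)×log₁₀(123.6/47.9)
    = 0.3604 × 0.41168 = 0.1484 m

S_c ≈ 0.148 m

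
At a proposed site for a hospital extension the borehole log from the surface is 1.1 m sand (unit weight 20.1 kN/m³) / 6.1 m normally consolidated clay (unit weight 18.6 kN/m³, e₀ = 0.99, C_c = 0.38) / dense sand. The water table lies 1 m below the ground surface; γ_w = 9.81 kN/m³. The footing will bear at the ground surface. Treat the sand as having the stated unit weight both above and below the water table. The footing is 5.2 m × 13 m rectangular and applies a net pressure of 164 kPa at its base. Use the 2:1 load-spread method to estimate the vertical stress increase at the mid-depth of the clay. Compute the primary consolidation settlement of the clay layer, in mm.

Mid-depth of clay below the ground surface: z = 1.1 + 6.1/2 = 4.15 m.
Total vertical stress at mid-clay: σ_v = 20.1×1.1 + 18.6×3.05 = 78.84 kPa.
Pore pressure: u = 9.81×(4.15 − 1) = 30.902 kPa.
Initial effective stress: σ'_0 = σ_v − u = 78.84 − 30.902 = 47.938 kPa.
Stress increase at mid-clay by the 2:1 spreading method:
Δσ = qBL/((B+z)(L+z)) = 164×5.2×13/((5.2+4.15)(13+4.15)) = 69.138 kPa
Final effective stress: σ'_f = σ'_0 + Δσ = 47.938 + 69.138 = 117.08 kPa.
Normally consolidated clay, so the full stress increment lies on the virgin compression line:
S_c = C_c·H/(1+e₀)·log₁₀(σ'_f/σ'_0) = 0.38×6.1/(1+0.99)×log₁₀(117.08/47.938)
    = 1.1648 × 0.3878 = 0.4517 m

S_c ≈ 452 mm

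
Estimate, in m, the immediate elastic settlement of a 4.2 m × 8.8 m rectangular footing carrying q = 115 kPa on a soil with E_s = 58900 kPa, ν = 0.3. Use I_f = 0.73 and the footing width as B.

S_e ≈ 0.00545 m

Immediate (elastic) settlement: S_e = q·B·(1−ν²)/E_s · I_f.
S_e = 115 × 4.2 × (1 − 0.3²) / 58900 × 0.73
    = 115 × 4.2 × 0.91 / 58900 × 0.73
    = 0.005447 m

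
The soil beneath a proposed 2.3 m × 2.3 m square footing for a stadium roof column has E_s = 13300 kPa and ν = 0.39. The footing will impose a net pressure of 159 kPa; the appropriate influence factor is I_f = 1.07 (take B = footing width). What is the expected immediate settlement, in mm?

S_e ≈ 24.9 mm

Immediate (elastic) settlement: S_e = q·B·(1−ν²)/E_s · I_f.
S_e = 159 × 2.3 × (1 − 0.39²) / 13300 × 1.07
    = 159 × 2.3 × 0.8479 / 13300 × 1.07
    = 0.02495 m = 24.95 mm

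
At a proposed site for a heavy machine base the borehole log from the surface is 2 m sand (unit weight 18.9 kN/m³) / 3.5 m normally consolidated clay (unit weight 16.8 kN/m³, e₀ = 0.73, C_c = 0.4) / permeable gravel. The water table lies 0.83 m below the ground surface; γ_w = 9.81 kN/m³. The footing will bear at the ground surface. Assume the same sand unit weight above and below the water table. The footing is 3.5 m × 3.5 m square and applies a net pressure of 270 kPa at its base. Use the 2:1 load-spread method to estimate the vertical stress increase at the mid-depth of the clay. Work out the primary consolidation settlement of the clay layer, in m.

S_c ≈ 0.34 m

Mid-depth of clay below the ground surface: z = 2 + 3.5/2 = 3.75 m.
Total vertical stress at mid-clay: σ_v = 18.9×2 + 16.8×1.75 = 67.2 kPa.
Pore pressure: u = 9.81×(3.75 − 0.83) = 28.645 kPa.
Initial effective stress: σ'_0 = σ_v − u = 67.2 − 28.645 = 38.555 kPa.
Stress increase at mid-clay by the 2:1 spreading method:
Δσ = qBL/((B+z)(L+z)) = 270×3.5×3.5/((3.5+3.75)(3.5+3.75)) = 62.925 kPa
Final effective stress: σ'_f = σ'_0 + Δσ = 38.555 + 62.925 = 101.48 kPa.
Normally consolidated clay, so the full stress increment lies on the virgin compression line:
S_c = C_c·H/(1+e₀)·log₁₀(σ'_f/σ'_0) = 0.4×3.5/(1+0.73)×log₁₀(101.48/38.555)
    = 0.80925 × 0.4203 = 0.3401 m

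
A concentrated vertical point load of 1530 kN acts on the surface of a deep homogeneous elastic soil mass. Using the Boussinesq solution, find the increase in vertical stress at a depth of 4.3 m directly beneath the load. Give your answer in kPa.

Δσ_z ≈ 39.5 kPa

Boussinesq vertical stress below a point load on an elastic half-space:
Δσ_z = 3P/(2πz²) · [1 + (r/z)²]^(−5/2)
r/z = 0/4.3 = 0; [1+(r/z)²]^(−5/2) = 1.
Δσ_z = 3×1530/(2π×4.3²) × 1 = 39.509 × 1 = 39.51 kPa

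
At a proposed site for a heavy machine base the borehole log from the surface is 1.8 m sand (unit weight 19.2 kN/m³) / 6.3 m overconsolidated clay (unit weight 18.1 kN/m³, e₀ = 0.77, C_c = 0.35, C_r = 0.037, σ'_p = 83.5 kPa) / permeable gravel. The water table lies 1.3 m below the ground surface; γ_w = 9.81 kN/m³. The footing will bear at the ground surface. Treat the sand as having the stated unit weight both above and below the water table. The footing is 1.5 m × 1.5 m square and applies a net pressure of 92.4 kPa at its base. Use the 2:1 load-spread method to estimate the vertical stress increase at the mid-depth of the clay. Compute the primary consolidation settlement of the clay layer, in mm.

Mid-depth of clay below the ground surface: z = 1.8 + 6.3/2 = 4.95 m.
Total vertical stress at mid-clay: σ_v = 19.2×1.8 + 18.1×3.15 = 91.575 kPa.
Pore pressure: u = 9.81×(4.95 − 1.3) = 35.806 kPa.
Initial effective stress: σ'_0 = σ_v − u = 91.575 − 35.806 = 55.769 kPa.
Stress increase at mid-clay by the 2:1 spreading method:
Δσ = qBL/((B+z)(L+z)) = 92.4×1.5×1.5/((1.5+4.95)(1.5+4.95)) = 4.9973 kPa
Final effective stress: σ'_f = 55.769 + 4.9973 = 60.766 kPa.
σ'_f = 60.766 ≤ σ'_p = 83.5 kPa, so the clay remains overconsolidated and only the recompression index applies:
S_c = C_r·H/(1+e₀)·log₁₀(σ'_f/σ'_0) = 0.037×6.3/1.77×log₁₀(60.766/55.769)
    = 0.13169 × 0.037268 = 0.004908 m

S_c ≈ 4.91 mm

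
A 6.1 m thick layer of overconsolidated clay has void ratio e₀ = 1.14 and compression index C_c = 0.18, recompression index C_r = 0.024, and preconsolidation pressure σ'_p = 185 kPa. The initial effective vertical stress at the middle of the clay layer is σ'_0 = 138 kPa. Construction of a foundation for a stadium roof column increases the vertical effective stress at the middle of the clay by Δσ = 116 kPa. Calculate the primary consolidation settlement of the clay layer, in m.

S_c ≈ 0.0793 m

Final effective stress: σ'_f = 138 + 116 = 254 kPa.
σ'_f = 254 > σ'_p = 185 kPa, so the stress path crosses the preconsolidation pressure — recompression up to σ'_p, then virgin compression beyond:
S_c = H/(1+e₀)·[C_r·log₁₀(σ'_p/σ'_0) + C_c·log₁₀(σ'_f/σ'_p)]
    = 6.1/2.14 × [0.024×log₁₀(185/138) + 0.18×log₁₀(254/185)]
    = 2.8505 × [0.003055 + 0.024779] = 0.07934 m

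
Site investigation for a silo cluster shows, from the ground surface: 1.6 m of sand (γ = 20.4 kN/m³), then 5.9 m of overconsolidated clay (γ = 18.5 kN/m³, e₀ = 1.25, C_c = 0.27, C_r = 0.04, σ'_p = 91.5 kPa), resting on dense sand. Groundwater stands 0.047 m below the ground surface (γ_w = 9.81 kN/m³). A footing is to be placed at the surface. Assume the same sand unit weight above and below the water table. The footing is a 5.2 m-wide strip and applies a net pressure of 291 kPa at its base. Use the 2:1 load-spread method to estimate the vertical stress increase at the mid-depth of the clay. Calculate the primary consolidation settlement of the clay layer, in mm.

Mid-depth of clay below the ground surface: z = 1.6 + 5.9/2 = 4.55 m.
Total vertical stress at mid-clay: σ_v = 20.4×1.6 + 18.5×2.95 = 87.215 kPa.
Pore pressure: u = 9.81×(4.55 − 0.047) = 44.174 kPa.
Initial effective stress: σ'_0 = σ_v − u = 87.215 − 44.174 = 43.041 kPa.
Stress increase at mid-clay by the 2:1 spreading method:
Δσ = qB/(B+z) = 291×5.2/(5.2+4.55) = 155.2 kPa
Final effective stress: σ'_f = 43.041 + 155.2 = 198.24 kPa.
σ'_f = 198.24 > σ'_p = 91.5 kPa, so the stress path crosses the preconsolidation pressure — recompression up to σ'_p, then virgin compression beyond:
S_c = H/(1+e₀)·[C_r·log₁₀(σ'_p/σ'_0) + C_c·log₁₀(σ'_f/σ'_p)]
    = 5.9/2.25 × [0.04×log₁₀(91.5/43.041) + 0.27×log₁₀(198.24/91.5)]
    = 2.6222 × [0.013102 + 0.090658] = 0.2721 m

S_c ≈ 272 mm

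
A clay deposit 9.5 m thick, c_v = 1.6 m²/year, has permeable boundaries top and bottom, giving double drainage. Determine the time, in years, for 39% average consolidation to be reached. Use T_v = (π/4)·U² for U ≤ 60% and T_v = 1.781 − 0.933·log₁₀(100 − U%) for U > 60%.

t ≈ 1.68 years

Drainage path length: H_d = H/2 = 4.75 m (double drainage).
U ≤ 60%: T_v = (π/4)·U² = (π/4)×0.39² = 0.11946.
t = T_v·H_d²/c_v = 0.11946×4.75²/1.6 = 1.685 years.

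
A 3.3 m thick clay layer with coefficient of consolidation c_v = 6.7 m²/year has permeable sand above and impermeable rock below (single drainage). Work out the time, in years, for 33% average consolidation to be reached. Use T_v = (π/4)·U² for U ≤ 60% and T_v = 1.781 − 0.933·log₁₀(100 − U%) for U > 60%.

Drainage path length: H_d = H = 3.3 m (single drainage).
U ≤ 60%: T_v = (π/4)·U² = (π/4)×0.33² = 0.08553.
t = T_v·H_d²/c_v = 0.08553×3.3²/6.7 = 0.139 years.

t ≈ 0.139 years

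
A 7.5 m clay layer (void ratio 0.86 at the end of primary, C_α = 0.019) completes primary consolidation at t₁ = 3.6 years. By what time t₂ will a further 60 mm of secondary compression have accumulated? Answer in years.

t₂ ≈ 21.9 years

S_s = C_α·H/(1+e_p)·log₁₀(t₂/t₁) ⇒ log₁₀(t₂/t₁) = S_s·(1+e_p)/(C_α·H).
log₁₀(t₂/t₁) = 0.06 × (1+0.86) / (0.019×7.5) = 0.7832
t₂ = t₁ × 10^0.7832 = 3.6 × 6.07 = 21.85 years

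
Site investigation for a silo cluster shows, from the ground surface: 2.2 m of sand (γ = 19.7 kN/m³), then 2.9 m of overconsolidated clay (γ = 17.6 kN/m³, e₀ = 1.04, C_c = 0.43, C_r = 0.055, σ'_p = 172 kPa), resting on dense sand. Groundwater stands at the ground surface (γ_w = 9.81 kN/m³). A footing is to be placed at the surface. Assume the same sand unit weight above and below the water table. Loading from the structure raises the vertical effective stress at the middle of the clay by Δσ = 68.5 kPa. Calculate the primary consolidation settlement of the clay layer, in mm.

S_c ≈ 38.1 mm

Mid-depth of clay below the ground surface: z = 2.2 + 2.9/2 = 3.65 m.
Total vertical stress at mid-clay: σ_v = 19.7×2.2 + 17.6×1.45 = 68.86 kPa.
Pore pressure: u = 9.81×(3.65 − 0) = 35.806 kPa.
Initial effective stress: σ'_0 = σ_v − u = 68.86 − 35.806 = 33.054 kPa.
Final effective stress: σ'_f = 33.054 + 68.5 = 101.55 kPa.
σ'_f = 101.55 ≤ σ'_p = 172 kPa, so the clay remains overconsolidated and only the recompression index applies:
S_c = C_r·H/(1+e₀)·log₁₀(σ'_f/σ'_0) = 0.055×2.9/2.04×log₁₀(101.55/33.054)
    = 0.078188 × 0.48746 = 0.03811 m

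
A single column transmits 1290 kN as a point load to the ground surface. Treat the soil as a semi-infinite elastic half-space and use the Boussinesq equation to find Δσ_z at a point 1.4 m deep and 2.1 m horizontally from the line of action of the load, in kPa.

Δσ_z ≈ 16.5 kPa

Boussinesq vertical stress below a point load on an elastic half-space:
Δσ_z = 3P/(2πz²) · [1 + (r/z)²]^(−5/2)
r/z = 2.1/1.4 = 1.5; [1+(r/z)²]^(−5/2) = 0.052516.
Δσ_z = 3×1290/(2π×1.4²) × 0.052516 = 314.25 × 0.052516 = 16.5 kPa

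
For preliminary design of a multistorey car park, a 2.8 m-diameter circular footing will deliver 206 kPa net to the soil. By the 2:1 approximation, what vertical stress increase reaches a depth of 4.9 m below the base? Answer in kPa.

By the 2:1 method the load spreads at 1 horizontal : 2 vertical, so at depth z the loaded area has grown by z in each plan dimension:
Δσ ≈ qD²/(D+z)² = 206×2.8²/(2.8+4.9)² = 27.24 kPa

Δσ_z ≈ 27.2 kPa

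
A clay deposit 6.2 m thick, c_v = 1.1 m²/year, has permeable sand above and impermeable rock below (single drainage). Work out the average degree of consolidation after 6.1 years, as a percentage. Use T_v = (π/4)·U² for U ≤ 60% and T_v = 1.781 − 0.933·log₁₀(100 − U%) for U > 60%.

Drainage path length: H_d = H = 6.2 m (single drainage).
T_v = c_v·t/H_d² = 1.1×6.1/6.2² = 0.17456.
T_v = 0.17456 corresponds to the U ≤ 60% branch:
U = √(4T_v/π) = 0.4714

U ≈ 47.1 %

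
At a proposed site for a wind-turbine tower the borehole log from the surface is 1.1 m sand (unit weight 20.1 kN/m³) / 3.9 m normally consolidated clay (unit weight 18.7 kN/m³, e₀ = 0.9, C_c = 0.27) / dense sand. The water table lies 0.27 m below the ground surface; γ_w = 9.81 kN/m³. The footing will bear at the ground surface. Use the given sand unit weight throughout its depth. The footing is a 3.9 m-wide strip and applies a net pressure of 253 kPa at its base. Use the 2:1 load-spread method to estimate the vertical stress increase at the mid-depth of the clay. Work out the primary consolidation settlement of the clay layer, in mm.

Mid-depth of clay below the ground surface: z = 1.1 + 3.9/2 = 3.05 m.
Total vertical stress at mid-clay: σ_v = 20.1×1.1 + 18.7×1.95 = 58.575 kPa.
Pore pressure: u = 9.81×(3.05 − 0.27) = 27.272 kPa.
Initial effective stress: σ'_0 = σ_v − u = 58.575 − 27.272 = 31.303 kPa.
Stress increase at mid-clay by the 2:1 spreading method:
Δσ = qB/(B+z) = 253×3.9/(3.9+3.05) = 141.97 kPa
Final effective stress: σ'_f = σ'_0 + Δσ = 31.303 + 141.97 = 173.27 kPa.
Normally consolidated clay, so the full stress increment lies on the virgin compression line:
S_c = C_c·H/(1+e₀)·log₁₀(σ'_f/σ'_0) = 0.27×3.9/(1+0.9)×log₁₀(173.27/31.303)
    = 0.55421 × 0.74314 = 0.4119 m

S_c ≈ 412 mm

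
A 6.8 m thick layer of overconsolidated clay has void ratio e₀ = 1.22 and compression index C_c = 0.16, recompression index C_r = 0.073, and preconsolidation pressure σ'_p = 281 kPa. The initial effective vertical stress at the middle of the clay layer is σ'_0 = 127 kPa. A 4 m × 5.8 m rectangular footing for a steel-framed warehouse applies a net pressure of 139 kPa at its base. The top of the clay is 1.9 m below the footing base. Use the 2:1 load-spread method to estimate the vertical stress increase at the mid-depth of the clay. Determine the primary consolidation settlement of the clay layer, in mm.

S_c ≈ 21.4 mm

Mid-depth of clay below the footing base: z = 1.9 + 6.8/2 = 5.3 m.
Stress increase at mid-clay by the 2:1 spreading method:
Δσ = qBL/((B+z)(L+z)) = 139×4×5.8/((4+5.3)(5.8+5.3)) = 31.239 kPa
Final effective stress: σ'_f = 127 + 31.239 = 158.24 kPa.
σ'_f = 158.24 ≤ σ'_p = 281 kPa, so the clay remains overconsolidated and only the recompression index applies:
S_c = C_r·H/(1+e₀)·log₁₀(σ'_f/σ'_0) = 0.073×6.8/2.22×log₁₀(158.24/127)
    = 0.22361 × 0.095513 = 0.02136 m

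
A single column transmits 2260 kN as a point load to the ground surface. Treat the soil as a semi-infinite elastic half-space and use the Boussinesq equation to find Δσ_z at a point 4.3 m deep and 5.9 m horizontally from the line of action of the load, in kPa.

Boussinesq vertical stress below a point load on an elastic half-space:
Δσ_z = 3P/(2πz²) · [1 + (r/z)²]^(−5/2)
r/z = 5.9/4.3 = 1.3721; [1+(r/z)²]^(−5/2) = 0.07088.
Δσ_z = 3×2260/(2π×4.3²) × 0.07088 = 58.36 × 0.07088 = 4.137 kPa

Δσ_z ≈ 4.14 kPa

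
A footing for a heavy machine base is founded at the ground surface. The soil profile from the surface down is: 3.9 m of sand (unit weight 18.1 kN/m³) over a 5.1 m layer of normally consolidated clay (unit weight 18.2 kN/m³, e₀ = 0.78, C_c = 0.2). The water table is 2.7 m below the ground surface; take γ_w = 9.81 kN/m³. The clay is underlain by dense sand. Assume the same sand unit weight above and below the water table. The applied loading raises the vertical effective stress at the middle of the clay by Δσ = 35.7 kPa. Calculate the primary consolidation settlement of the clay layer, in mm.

S_c ≈ 91.6 mm

Mid-depth of clay below the ground surface: z = 3.9 + 5.1/2 = 6.45 m.
Total vertical stress at mid-clay: σ_v = 18.1×3.9 + 18.2×2.55 = 117 kPa.
Pore pressure: u = 9.81×(6.45 − 2.7) = 36.788 kPa.
Initial effective stress: σ'_0 = σ_v − u = 117 − 36.788 = 80.212 kPa.
Final effective stress: σ'_f = σ'_0 + Δσ = 80.212 + 35.7 = 115.91 kPa.
Normally consolidated clay, so the full stress increment lies on the virgin compression line:
S_c = C_c·H/(1+e₀)·log₁₀(σ'_f/σ'_0) = 0.2×5.1/(1+0.78)×log₁₀(115.91/80.212)
    = 0.57303 × 0.15988 = 0.09162 m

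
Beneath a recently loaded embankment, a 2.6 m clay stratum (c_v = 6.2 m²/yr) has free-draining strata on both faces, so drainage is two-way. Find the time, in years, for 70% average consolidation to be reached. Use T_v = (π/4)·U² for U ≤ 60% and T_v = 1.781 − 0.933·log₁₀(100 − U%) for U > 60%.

t ≈ 0.11 years

Drainage path length: H_d = H/2 = 1.3 m (double drainage).
U > 60%: T_v = 1.781 − 0.933·log₁₀(100 − 70) = 0.40285.
t = T_v·H_d²/c_v = 0.40285×1.3²/6.2 = 0.1098 years.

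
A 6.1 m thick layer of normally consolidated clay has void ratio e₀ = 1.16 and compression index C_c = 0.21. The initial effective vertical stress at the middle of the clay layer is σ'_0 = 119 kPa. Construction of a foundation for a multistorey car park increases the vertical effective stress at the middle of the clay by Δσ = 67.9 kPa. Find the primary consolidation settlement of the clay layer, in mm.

S_c ≈ 116 mm

Final effective stress: σ'_f = σ'_0 + Δσ = 119 + 67.9 = 186.9 kPa.
Normally consolidated clay, so the full stress increment lies on the virgin compression line:
S_c = C_c·H/(1+e₀)·log₁₀(σ'_f/σ'_0) = 0.21×6.1/(1+1.16)×log₁₀(186.9/119)
    = 0.59306 × 0.19606 = 0.1163 m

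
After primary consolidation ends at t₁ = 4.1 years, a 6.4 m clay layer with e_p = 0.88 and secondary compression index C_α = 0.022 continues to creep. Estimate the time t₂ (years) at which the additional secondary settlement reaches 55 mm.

S_s = C_α·H/(1+e_p)·log₁₀(t₂/t₁) ⇒ log₁₀(t₂/t₁) = S_s·(1+e_p)/(C_α·H).
log₁₀(t₂/t₁) = 0.055 × (1+0.88) / (0.022×6.4) = 0.7344
t₂ = t₁ × 10^0.7344 = 4.1 × 5.425 = 22.24 years

t₂ ≈ 22.2 years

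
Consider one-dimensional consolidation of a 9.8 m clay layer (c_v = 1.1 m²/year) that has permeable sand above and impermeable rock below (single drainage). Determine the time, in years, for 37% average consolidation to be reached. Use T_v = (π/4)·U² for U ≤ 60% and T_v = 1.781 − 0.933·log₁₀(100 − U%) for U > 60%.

Drainage path length: H_d = H = 9.8 m (single drainage).
U ≤ 60%: T_v = (π/4)·U² = (π/4)×0.37² = 0.10752.
t = T_v·H_d²/c_v = 0.10752×9.8²/1.1 = 9.387 years.

t ≈ 9.39 years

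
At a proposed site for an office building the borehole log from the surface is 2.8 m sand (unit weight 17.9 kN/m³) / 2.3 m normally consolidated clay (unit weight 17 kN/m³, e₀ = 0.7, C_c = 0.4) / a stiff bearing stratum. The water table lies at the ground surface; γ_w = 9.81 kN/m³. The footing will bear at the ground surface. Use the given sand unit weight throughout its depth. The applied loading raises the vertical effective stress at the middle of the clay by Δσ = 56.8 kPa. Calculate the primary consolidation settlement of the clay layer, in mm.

S_c ≈ 245 mm

Mid-depth of clay below the ground surface: z = 2.8 + 2.3/2 = 3.95 m.
Total vertical stress at mid-clay: σ_v = 17.9×2.8 + 17×1.15 = 69.67 kPa.
Pore pressure: u = 9.81×(3.95 − 0) = 38.75 kPa.
Initial effective stress: σ'_0 = σ_v − u = 69.67 − 38.75 = 30.92 kPa.
Final effective stress: σ'_f = σ'_0 + Δσ = 30.92 + 56.8 = 87.72 kPa.
Normally consolidated clay, so the full stress increment lies on the virgin compression line:
S_c = C_c·H/(1+e₀)·log₁₀(σ'_f/σ'_0) = 0.4×2.3/(1+0.7)×log₁₀(87.72/30.92)
    = 0.54118 × 0.45286 = 0.2451 m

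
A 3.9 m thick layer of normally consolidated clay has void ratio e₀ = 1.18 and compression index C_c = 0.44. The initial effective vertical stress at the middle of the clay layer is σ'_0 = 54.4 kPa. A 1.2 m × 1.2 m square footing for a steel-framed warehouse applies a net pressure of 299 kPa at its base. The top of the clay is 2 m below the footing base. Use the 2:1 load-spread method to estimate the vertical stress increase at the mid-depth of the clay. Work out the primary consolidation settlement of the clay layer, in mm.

Mid-depth of clay below the footing base: z = 2 + 3.9/2 = 3.95 m.
Stress increase at mid-clay by the 2:1 spreading method:
Δσ = qBL/((B+z)(L+z)) = 299×1.2×1.2/((1.2+3.95)(1.2+3.95)) = 16.234 kPa
Final effective stress: σ'_f = σ'_0 + Δσ = 54.4 + 16.234 = 70.634 kPa.
Normally consolidated clay, so the full stress increment lies on the virgin compression line:
S_c = C_c·H/(1+e₀)·log₁₀(σ'_f/σ'_0) = 0.44×3.9/(1+1.18)×log₁₀(70.634/54.4)
    = 0.78716 × 0.11341 = 0.08927 m

S_c ≈ 89.3 mm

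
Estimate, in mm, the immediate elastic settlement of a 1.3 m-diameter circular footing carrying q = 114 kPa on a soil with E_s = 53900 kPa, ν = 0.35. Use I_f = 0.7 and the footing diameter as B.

Immediate (elastic) settlement: S_e = q·B·(1−ν²)/E_s · I_f.
S_e = 114 × 1.3 × (1 − 0.35²) / 53900 × 0.7
    = 114 × 1.3 × 0.8775 / 53900 × 0.7
    = 0.001689 m = 1.689 mm

S_e ≈ 1.69 mm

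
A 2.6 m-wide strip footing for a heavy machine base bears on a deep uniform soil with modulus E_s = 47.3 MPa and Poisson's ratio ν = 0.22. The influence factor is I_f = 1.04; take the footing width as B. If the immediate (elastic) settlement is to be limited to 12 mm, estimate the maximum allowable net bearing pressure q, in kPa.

E_s = 47.3 MPa = 47300 kPa.
S_e = q·B·(1−ν²)/E_s · I_f  ⇒  q = S_e·E_s / (B·(1−ν²)·I_f).
q = 0.012 × 47300 / (2.6 × 0.9516 × 1.04) = 220.6 kPa

q ≈ 221 kPa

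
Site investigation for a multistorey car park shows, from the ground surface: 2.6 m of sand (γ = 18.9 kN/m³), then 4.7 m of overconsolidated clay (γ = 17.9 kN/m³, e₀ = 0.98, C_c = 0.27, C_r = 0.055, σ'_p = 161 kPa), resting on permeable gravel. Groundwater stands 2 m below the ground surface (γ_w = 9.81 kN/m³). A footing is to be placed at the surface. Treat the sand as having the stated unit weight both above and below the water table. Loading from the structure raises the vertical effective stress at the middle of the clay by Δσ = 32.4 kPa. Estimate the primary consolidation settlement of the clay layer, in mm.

S_c ≈ 23.8 mm

Mid-depth of clay below the ground surface: z = 2.6 + 4.7/2 = 4.95 m.
Total vertical stress at mid-clay: σ_v = 18.9×2.6 + 17.9×2.35 = 91.205 kPa.
Pore pressure: u = 9.81×(4.95 − 2) = 28.94 kPa.
Initial effective stress: σ'_0 = σ_v − u = 91.205 − 28.94 = 62.265 kPa.
Final effective stress: σ'_f = 62.265 + 32.4 = 94.665 kPa.
σ'_f = 94.665 ≤ σ'_p = 161 kPa, so the clay remains overconsolidated and only the recompression index applies:
S_c = C_r·H/(1+e₀)·log₁₀(σ'_f/σ'_0) = 0.055×4.7/1.98×log₁₀(94.665/62.265)
    = 0.13055 × 0.18195 = 0.02375 m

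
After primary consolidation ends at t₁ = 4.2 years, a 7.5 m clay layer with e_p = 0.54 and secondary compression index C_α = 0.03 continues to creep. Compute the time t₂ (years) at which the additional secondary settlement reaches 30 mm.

t₂ ≈ 6.74 years

S_s = C_α·H/(1+e_p)·log₁₀(t₂/t₁) ⇒ log₁₀(t₂/t₁) = S_s·(1+e_p)/(C_α·H).
log₁₀(t₂/t₁) = 0.03 × (1+0.54) / (0.03×7.5) = 0.2053
t₂ = t₁ × 10^0.2053 = 4.2 × 1.604 = 6.739 years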